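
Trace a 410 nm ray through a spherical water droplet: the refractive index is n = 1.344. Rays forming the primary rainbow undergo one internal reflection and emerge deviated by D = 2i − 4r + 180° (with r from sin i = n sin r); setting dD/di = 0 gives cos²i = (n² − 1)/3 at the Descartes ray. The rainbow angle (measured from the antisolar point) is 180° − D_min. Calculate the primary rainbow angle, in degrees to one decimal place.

cos²i = (1.80634 − 1)/3 = 0.26878; i = arccos(0.51844) = 58.772°.
sin r = sin 58.772°/1.344 = 0.63625; r = 39.512°.
D_min = 2·58.772° − 4·39.512° + 180° = 139.495°.
Rainbow angle = 180° − D_min = 40.505°.

40.5°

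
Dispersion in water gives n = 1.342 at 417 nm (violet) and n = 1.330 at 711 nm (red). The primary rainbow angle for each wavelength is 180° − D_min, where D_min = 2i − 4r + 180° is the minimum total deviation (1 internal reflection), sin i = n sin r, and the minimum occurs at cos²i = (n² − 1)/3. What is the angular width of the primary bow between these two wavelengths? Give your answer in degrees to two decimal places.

1.73°

At 417 nm (n = 1.342): cos²i = 0.26699 → i = 58.888°, r = 39.641°, D_min = 139.213°, rainbow angle = 40.787°.
At 711 nm (n = 1.330): cos²i = 0.25630 → i = 59.585°, r = 40.422°, D_min = 137.484°, rainbow angle = 42.516°.
Angular width = |40.787° − 42.516°| = 1.729°.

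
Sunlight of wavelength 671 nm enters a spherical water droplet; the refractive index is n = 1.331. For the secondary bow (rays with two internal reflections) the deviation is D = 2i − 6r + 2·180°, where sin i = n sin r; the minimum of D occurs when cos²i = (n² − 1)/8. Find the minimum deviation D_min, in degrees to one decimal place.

230.4°

cos²i = (1.77156 − 1)/8 = 0.09645; i = arccos(0.31056) = 71.907°.
sin r = sin 71.907°/1.331 = 0.71417; r = 45.575°.
D_min = 2·71.907° − 6·45.575° + 360° = 230.365°.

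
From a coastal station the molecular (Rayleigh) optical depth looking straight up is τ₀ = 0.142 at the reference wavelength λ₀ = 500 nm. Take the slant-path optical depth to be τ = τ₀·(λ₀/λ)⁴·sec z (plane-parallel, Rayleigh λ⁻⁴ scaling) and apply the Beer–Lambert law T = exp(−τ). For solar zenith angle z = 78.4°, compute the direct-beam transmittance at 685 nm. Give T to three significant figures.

sec 78.4° = 4.9732.
τ = 0.142 × (500/685)⁴ × 4.9732 = 0.142 × 0.2839 × 4.9732 = 0.2005.
T = exp(−0.2005) = 0.8183.

0.818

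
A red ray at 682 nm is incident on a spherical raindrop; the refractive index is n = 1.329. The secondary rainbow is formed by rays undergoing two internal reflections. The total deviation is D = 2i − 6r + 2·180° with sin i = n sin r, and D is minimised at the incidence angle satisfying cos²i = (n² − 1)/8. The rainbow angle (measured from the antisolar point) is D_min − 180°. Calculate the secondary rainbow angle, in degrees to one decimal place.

49.8°

cos²i = (1.76624 − 1)/8 = 0.09578; i = arccos(0.30948) = 71.972°.
sin r = sin 71.972°/1.329 = 0.71550; r = 45.685°.
D_min = 2·71.972° − 6·45.685° + 360° = 229.837°.
Rainbow angle = D_min − 180° = 49.837°.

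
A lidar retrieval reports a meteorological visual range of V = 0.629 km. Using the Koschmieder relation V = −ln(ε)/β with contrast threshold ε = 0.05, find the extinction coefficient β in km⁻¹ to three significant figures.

β = −ln(0.05) / V = 2.996 / 0.629 = 4.7627 km⁻¹.

4.76 km⁻¹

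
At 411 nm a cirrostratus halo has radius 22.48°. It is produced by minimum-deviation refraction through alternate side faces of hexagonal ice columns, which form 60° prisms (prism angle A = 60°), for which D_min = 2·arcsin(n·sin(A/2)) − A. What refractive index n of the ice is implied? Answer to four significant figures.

Rearranging: n = sin((D_min + A)/2) / sin(A/2).
(D_min + A)/2 = (22.48° + 60°)/2 = 41.240°.
n = sin 41.240° / sin 30° = 0.6592 / 0.5000 = 1.3184.

1.318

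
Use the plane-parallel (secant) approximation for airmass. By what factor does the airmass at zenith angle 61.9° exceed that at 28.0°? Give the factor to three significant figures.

1.87

X(61.9°)/X(28.0°) = sec 61.9° / sec 28.0° = cos 28.0° / cos 61.9° = 0.8829/0.4710 = 1.8746.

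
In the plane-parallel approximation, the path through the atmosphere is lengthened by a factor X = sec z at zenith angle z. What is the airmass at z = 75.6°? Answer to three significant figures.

X = sec z = 1/cos 75.6° = 1/0.2487 = 4.0211.

4.02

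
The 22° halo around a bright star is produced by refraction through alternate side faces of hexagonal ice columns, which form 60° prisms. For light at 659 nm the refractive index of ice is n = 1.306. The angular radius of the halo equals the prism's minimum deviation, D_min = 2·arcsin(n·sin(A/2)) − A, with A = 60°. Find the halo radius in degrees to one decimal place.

21.5°

n·sin(A/2) = 1.306 × sin 30° = 1.306 × 0.5000 = 0.6530.
D_min = 2·arcsin(0.6530) − 60° = 2 × 40.768° − 60° = 21.536°.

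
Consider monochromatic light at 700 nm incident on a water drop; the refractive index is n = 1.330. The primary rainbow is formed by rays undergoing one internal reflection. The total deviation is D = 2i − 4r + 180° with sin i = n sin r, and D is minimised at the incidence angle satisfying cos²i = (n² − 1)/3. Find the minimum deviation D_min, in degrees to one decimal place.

cos²i = (1.76890 − 1)/3 = 0.25630; i = arccos(0.50626) = 59.585°.
sin r = sin 59.585°/1.330 = 0.64841; r = 40.422°.
D_min = 2·59.585° − 4·40.422° + 180° = 137.484°.

137.5°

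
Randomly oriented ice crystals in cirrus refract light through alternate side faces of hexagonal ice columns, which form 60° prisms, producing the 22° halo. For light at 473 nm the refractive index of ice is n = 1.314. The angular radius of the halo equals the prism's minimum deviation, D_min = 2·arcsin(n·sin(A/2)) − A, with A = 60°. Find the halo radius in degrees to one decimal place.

n·sin(A/2) = 1.314 × sin 30° = 1.314 × 0.5000 = 0.6570.
D_min = 2·arcsin(0.6570) − 60° = 2 × 41.071° − 60° = 22.143°.

22.1°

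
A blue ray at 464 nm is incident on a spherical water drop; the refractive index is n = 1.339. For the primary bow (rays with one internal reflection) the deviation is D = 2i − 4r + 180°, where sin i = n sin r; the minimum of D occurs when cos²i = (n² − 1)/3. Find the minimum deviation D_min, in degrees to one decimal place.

cos²i = (1.79292 − 1)/3 = 0.26431; i = arccos(0.51411) = 59.062°.
sin r = sin 59.062°/1.339 = 0.64057; r = 39.834°.
D_min = 2·59.062° − 4·39.834° + 180° = 138.786°.

138.8°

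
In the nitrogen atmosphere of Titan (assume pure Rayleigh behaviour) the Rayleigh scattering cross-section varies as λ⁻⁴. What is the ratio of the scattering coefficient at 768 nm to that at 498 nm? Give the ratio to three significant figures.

Rayleigh scattering ∝ λ⁻⁴, so the ratio of coefficients is the inverse fourth power of the wavelength ratio.
σ(768)/σ(498) = (498/768)⁴ = (0.6484)⁴ = 0.1768.

0.177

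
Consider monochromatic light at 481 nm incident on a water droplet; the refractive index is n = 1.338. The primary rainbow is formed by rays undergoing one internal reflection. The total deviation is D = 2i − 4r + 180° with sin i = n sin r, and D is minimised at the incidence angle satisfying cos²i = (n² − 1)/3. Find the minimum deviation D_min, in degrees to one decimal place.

cos²i = (1.79024 − 1)/3 = 0.26341; i = arccos(0.51324) = 59.120°.
sin r = sin 59.120°/1.338 = 0.64144; r = 39.899°.
D_min = 2·59.120° − 4·39.899° + 180° = 138.643°.

138.6°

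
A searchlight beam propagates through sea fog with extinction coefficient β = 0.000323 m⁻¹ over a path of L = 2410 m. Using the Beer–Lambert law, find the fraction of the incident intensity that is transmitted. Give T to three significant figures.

τ = β·L = 0.000323 × 2410 = 0.7784.
T = exp(−0.7784) = 0.4591.

0.459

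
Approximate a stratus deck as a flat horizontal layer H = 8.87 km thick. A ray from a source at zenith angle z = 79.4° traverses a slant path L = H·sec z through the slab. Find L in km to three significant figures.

48.2 km

sec z = 1/cos 79.4° = 5.4362.
L = 8.87 × 5.4362 = 48.219 km.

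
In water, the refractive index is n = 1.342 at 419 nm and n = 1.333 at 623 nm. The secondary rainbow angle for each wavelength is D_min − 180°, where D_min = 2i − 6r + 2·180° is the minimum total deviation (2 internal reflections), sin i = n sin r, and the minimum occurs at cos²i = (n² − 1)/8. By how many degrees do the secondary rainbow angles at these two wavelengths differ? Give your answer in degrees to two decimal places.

At 419 nm (n = 1.342): cos²i = 0.10012 → i = 71.554°, r = 44.981°, D_min = 233.222°, rainbow angle = 53.222°.
At 623 nm (n = 1.333): cos²i = 0.09711 → i = 71.843°, r = 45.466°, D_min = 230.891°, rainbow angle = 50.891°.
Angular width = |53.222° − 50.891°| = 2.331°.

2.33°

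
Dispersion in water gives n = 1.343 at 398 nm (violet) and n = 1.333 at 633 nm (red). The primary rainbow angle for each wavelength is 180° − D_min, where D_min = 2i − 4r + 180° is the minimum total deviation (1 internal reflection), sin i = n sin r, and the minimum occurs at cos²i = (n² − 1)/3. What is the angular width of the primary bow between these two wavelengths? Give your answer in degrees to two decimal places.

1.43°

At 398 nm (n = 1.343): cos²i = 0.26788 → i = 58.830°, r = 39.577°, D_min = 139.354°, rainbow angle = 40.646°.
At 633 nm (n = 1.333): cos²i = 0.25896 → i = 59.410°, r = 40.225°, D_min = 137.922°, rainbow angle = 42.078°.
Angular width = |40.646° − 42.078°| = 1.432°.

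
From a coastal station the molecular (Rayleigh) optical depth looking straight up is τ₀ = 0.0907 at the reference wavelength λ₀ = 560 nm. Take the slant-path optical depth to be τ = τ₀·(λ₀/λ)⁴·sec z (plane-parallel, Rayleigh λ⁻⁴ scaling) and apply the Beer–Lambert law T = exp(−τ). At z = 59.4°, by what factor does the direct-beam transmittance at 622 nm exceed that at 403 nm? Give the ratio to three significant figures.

1.73

Airmass: sec 59.4° = 1.9645.
τ(622 nm) = 0.0907 × (560/622)⁴ × 1.9645 = 0.0907 × 0.6570 × 1.9645 = 0.1171.
τ(403 nm) = 0.0907 × (560/403)⁴ × 1.9645 = 0.0907 × 3.7285 × 1.9645 = 0.6643.
T(622)/T(403) = exp(τ_B − τ_A) = exp(0.5473) = 1.7285.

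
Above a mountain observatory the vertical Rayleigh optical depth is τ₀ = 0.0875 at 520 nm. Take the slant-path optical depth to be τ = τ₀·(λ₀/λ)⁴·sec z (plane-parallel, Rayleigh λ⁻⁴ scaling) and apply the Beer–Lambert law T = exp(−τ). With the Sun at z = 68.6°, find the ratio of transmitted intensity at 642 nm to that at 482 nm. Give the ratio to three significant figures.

Airmass: sec 68.6° = 2.7407.
τ(642 nm) = 0.0875 × (520/642)⁴ × 2.7407 = 0.0875 × 0.4304 × 2.7407 = 0.1032.
τ(482 nm) = 0.0875 × (520/482)⁴ × 2.7407 = 0.0875 × 1.3546 × 2.7407 = 0.3249.
T(642)/T(482) = exp(τ_B − τ_A) = exp(0.2216) = 1.2481.

1.25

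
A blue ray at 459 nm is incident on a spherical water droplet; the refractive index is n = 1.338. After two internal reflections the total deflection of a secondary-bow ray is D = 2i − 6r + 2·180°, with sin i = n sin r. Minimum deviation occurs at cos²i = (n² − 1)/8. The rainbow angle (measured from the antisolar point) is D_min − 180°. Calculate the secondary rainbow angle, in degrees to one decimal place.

cos²i = (1.79024 − 1)/8 = 0.09878; i = arccos(0.31429) = 71.682°.
sin r = sin 71.682°/1.338 = 0.70951; r = 45.195°.
D_min = 2·71.682° − 6·45.195° + 360° = 232.193°.
Rainbow angle = D_min − 180° = 52.193°.

52.2°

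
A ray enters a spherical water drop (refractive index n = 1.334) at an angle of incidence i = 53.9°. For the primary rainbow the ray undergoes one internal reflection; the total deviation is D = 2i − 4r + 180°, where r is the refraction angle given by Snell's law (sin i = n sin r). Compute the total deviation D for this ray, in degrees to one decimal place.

138.7°

sin r = sin 53.9° / 1.334 = 0.8080/1.334 = 0.6057; r = 37.28°.
D = 2·53.9° − 4·37.28° + 180° = 107.80° − 149.11° + 180° = 138.69°.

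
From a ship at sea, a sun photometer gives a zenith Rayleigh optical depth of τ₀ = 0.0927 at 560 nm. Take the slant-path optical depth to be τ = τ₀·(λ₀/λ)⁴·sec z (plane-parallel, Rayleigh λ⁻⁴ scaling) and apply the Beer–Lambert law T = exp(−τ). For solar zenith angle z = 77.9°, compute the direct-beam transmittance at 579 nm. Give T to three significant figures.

0.679

sec 77.9° = 4.7706.
τ = 0.0927 × (560/579)⁴ × 4.7706 = 0.0927 × 0.8751 × 4.7706 = 0.3870.
T = exp(−0.3870) = 0.6791.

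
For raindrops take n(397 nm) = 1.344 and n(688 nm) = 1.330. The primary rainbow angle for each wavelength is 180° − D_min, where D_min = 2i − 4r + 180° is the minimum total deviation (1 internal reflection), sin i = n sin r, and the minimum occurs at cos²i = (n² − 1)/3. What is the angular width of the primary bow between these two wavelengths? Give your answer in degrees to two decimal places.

At 397 nm (n = 1.344): cos²i = 0.26878 → i = 58.772°, r = 39.512°, D_min = 139.495°, rainbow angle = 40.505°.
At 688 nm (n = 1.330): cos²i = 0.25630 → i = 59.585°, r = 40.422°, D_min = 137.484°, rainbow angle = 42.516°.
Angular width = |40.505° − 42.516°| = 2.011°.

2.01°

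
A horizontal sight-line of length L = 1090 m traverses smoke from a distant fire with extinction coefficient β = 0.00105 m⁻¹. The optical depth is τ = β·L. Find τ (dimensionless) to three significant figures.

τ = β·L = 0.00105 × 1090 = 1.1445.

1.14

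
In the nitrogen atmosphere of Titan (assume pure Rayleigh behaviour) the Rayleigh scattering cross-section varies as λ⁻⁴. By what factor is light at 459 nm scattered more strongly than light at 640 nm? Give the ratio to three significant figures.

Rayleigh scattering ∝ λ⁻⁴, so the ratio of coefficients is the inverse fourth power of the wavelength ratio.
σ(459)/σ(640) = (640/459)⁴ = (1.3943)⁴ = 3.78.

3.78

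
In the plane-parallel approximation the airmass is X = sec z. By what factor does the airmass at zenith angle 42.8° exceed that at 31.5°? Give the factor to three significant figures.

1.16

X(42.8°)/X(31.5°) = sec 42.8° / sec 31.5° = cos 31.5° / cos 42.8° = 0.8526/0.7337 = 1.1621.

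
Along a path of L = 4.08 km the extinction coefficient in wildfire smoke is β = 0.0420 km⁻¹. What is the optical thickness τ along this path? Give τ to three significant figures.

0.171

τ = β·L = 0.0420 × 4.08 = 0.1714.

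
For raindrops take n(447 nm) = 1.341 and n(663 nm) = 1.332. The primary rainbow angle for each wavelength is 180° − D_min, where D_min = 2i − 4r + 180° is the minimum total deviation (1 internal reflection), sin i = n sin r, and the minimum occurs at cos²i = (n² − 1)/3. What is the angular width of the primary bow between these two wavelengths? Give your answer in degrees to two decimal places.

At 447 nm (n = 1.341): cos²i = 0.26609 → i = 58.946°, r = 39.705°, D_min = 139.071°, rainbow angle = 40.929°.
At 663 nm (n = 1.332): cos²i = 0.25807 → i = 59.469°, r = 40.290°, D_min = 137.776°, rainbow angle = 42.224°.
Angular width = |40.929° − 42.224°| = 1.295°.

1.29°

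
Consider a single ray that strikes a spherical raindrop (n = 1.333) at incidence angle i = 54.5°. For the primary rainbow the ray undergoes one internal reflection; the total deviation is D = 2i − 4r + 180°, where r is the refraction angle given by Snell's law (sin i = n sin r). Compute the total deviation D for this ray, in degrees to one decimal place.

138.4°

sin r = sin 54.5° / 1.333 = 0.8141/1.333 = 0.6107; r = 37.64°.
D = 2·54.5° − 4·37.64° + 180° = 109.00° − 150.57° + 180° = 138.43°.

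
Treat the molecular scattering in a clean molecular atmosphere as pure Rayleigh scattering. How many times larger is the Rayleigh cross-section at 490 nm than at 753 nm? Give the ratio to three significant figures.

Rayleigh scattering ∝ λ⁻⁴, so the ratio of coefficients is the inverse fourth power of the wavelength ratio.
σ(490)/σ(753) = (753/490)⁴ = (1.5367)⁴ = 5.577.

5.58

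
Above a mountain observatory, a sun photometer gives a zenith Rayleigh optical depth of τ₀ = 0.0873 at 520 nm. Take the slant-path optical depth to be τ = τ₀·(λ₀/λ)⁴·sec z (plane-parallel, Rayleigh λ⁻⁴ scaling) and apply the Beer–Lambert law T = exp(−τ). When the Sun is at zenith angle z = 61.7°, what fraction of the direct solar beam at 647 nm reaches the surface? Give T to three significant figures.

sec 61.7° = 2.1093.
τ = 0.0873 × (520/647)⁴ × 2.1093 = 0.0873 × 0.4172 × 2.1093 = 0.0768.
T = exp(−0.0768) = 0.9260.

0.926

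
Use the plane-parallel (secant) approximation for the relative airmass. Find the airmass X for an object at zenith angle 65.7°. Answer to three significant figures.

2.43

X = sec z = 1/cos 65.7° = 1/0.4115 = 2.4300.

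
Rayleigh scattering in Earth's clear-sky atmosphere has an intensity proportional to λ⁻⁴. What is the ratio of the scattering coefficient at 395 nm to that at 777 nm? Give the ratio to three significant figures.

Rayleigh scattering ∝ λ⁻⁴, so the ratio of coefficients is the inverse fourth power of the wavelength ratio.
σ(395)/σ(777) = (777/395)⁴ = (1.9671)⁴ = 14.97.

15.0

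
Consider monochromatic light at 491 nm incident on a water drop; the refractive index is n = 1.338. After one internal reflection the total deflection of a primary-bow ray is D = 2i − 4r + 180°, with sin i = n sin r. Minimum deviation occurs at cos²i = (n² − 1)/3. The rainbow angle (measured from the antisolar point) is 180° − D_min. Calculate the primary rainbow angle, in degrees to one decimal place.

cos²i = (1.79024 − 1)/3 = 0.26341; i = arccos(0.51324) = 59.120°.
sin r = sin 59.120°/1.338 = 0.64144; r = 39.899°.
D_min = 2·59.120° − 4·39.899° + 180° = 138.643°.
Rainbow angle = 180° − D_min = 41.357°.

41.4°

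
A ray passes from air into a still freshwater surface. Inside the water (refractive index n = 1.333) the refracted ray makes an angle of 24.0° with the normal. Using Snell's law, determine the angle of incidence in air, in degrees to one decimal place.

32.8°

Snell: sin θ_i = n · sin θ_r = 1.333 × sin 24.0° = 1.333 × 0.4067 = 0.5422.
θ_i = arcsin(0.5422) = 32.83°.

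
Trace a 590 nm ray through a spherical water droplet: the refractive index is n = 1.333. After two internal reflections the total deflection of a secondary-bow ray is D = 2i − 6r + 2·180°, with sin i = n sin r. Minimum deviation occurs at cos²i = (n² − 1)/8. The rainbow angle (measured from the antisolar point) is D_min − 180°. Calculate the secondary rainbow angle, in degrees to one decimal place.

50.9°

cos²i = (1.77689 − 1)/8 = 0.09711; i = arccos(0.31163) = 71.843°.
sin r = sin 71.843°/1.333 = 0.71283; r = 45.466°.
D_min = 2·71.843° − 6·45.466° + 360° = 230.891°.
Rainbow angle = D_min − 180° = 50.891°.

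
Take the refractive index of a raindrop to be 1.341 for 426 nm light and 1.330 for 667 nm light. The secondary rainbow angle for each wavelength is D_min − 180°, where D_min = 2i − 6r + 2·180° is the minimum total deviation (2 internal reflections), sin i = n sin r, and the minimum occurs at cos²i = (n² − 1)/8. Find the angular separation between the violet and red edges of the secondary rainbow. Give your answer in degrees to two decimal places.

2.86°

At 426 nm (n = 1.341): cos²i = 0.09979 → i = 71.586°, r = 45.034°, D_min = 232.966°, rainbow angle = 52.966°.
At 667 nm (n = 1.330): cos²i = 0.09611 → i = 71.940°, r = 45.630°, D_min = 230.101°, rainbow angle = 50.101°.
Angular width = |52.966° − 50.101°| = 2.865°.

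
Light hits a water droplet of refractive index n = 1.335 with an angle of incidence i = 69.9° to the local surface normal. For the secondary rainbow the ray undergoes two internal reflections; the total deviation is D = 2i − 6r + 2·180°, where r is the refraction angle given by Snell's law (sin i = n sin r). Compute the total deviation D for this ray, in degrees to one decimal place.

231.6°

sin r = sin 69.9° / 1.335 = 0.9391/1.335 = 0.7034; r = 44.70°.
D = 2·69.9° − 6·44.70° + 2·180° = 139.80° − 268.22° + 360° = 231.58°.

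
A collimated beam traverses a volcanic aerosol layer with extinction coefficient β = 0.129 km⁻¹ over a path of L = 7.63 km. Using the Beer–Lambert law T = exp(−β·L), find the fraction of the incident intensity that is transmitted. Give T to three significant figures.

τ = β·L = 0.129 × 7.63 = 0.9843.
T = exp(−0.9843) = 0.3737.

0.374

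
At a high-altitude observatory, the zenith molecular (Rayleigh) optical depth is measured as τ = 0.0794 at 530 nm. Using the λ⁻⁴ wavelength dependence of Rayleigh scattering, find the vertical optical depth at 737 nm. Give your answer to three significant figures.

0.0212

τ(737 nm) = τ(530 nm) × (530/737)⁴ = 0.0794 × (0.7191)⁴ = 0.0794 × 0.2674 = 0.0212.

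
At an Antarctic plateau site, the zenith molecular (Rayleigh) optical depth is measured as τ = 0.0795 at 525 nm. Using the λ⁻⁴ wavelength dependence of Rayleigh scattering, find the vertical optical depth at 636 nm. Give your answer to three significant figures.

0.0369

τ(636 nm) = τ(525 nm) × (525/636)⁴ = 0.0795 × (0.8255)⁴ = 0.0795 × 0.4643 = 0.0369.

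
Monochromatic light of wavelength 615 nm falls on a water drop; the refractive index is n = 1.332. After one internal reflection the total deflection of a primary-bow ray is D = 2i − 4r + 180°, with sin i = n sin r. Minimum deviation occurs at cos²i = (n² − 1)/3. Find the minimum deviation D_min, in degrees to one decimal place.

cos²i = (1.77422 − 1)/3 = 0.25807; i = arccos(0.50801) = 59.469°.
sin r = sin 59.469°/1.332 = 0.64666; r = 40.290°.
D_min = 2·59.469° − 4·40.290° + 180° = 137.776°.

137.8°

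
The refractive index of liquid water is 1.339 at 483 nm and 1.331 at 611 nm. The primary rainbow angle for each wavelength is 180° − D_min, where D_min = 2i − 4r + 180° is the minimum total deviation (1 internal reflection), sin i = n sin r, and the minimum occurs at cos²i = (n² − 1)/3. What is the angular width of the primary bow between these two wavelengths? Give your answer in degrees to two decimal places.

At 483 nm (n = 1.339): cos²i = 0.26431 → i = 59.062°, r = 39.834°, D_min = 138.786°, rainbow angle = 41.214°.
At 611 nm (n = 1.331): cos²i = 0.25719 → i = 59.527°, r = 40.356°, D_min = 137.630°, rainbow angle = 42.370°.
Angular width = |41.214° − 42.370°| = 1.156°.

1.16°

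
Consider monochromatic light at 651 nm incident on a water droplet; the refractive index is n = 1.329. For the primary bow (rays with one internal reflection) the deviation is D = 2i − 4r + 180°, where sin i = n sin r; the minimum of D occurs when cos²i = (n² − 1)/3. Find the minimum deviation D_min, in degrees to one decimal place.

137.3°

cos²i = (1.76624 − 1)/3 = 0.25541; i = arccos(0.50538) = 59.643°.
sin r = sin 59.643°/1.329 = 0.64928; r = 40.487°.
D_min = 2·59.643° − 4·40.487° + 180° = 137.337°.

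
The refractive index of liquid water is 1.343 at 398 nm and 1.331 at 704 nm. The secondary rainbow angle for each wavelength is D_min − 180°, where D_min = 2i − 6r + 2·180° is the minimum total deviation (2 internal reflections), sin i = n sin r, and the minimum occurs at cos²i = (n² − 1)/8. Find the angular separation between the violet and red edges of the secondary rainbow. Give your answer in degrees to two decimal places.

3.11°

At 398 nm (n = 1.343): cos²i = 0.10046 → i = 71.522°, r = 44.928°, D_min = 233.478°, rainbow angle = 53.478°.
At 704 nm (n = 1.331): cos²i = 0.09645 → i = 71.907°, r = 45.575°, D_min = 230.365°, rainbow angle = 50.365°.
Angular width = |53.478° − 50.365°| = 3.113°.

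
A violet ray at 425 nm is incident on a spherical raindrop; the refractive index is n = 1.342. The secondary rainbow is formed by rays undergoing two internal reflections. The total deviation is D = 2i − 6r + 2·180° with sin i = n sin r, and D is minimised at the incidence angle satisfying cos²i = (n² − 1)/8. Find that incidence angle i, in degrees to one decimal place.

71.6°

cos²i = (1.342² − 1)/8 = (1.80096 − 1)/8 = 0.10012.
cos i = 0.31642, so i = 71.554°.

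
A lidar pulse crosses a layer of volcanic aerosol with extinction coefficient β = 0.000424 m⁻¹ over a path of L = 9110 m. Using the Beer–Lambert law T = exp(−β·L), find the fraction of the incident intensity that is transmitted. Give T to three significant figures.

0.0210

τ = β·L = 0.000424 × 9110 = 3.8626.
T = exp(−3.8626) = 0.0210.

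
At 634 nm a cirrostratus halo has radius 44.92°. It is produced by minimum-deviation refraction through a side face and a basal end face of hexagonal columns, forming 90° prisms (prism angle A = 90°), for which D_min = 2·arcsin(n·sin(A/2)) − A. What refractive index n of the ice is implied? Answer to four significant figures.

Rearranging: n = sin((D_min + A)/2) / sin(A/2).
(D_min + A)/2 = (44.92° + 90°)/2 = 67.460°.
n = sin 67.460° / sin 45° = 0.9236 / 0.7071 = 1.3062.

1.306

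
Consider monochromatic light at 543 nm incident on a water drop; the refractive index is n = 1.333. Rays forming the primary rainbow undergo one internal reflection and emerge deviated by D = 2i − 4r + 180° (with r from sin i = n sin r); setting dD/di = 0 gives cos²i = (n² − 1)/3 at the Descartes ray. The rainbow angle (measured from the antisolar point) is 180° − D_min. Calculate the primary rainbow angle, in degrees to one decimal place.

cos²i = (1.77689 − 1)/3 = 0.25896; i = arccos(0.50888) = 59.410°.
sin r = sin 59.410°/1.333 = 0.64579; r = 40.225°.
D_min = 2·59.410° − 4·40.225° + 180° = 137.922°.
Rainbow angle = 180° − D_min = 42.078°.

42.1°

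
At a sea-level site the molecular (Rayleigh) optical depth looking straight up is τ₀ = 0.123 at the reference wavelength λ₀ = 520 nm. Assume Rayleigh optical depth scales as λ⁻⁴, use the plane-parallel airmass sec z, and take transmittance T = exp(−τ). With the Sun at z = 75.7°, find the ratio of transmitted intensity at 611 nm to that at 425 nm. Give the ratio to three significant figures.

2.35

Airmass: sec 75.7° = 4.0486.
τ(611 nm) = 0.123 × (520/611)⁴ × 4.0486 = 0.123 × 0.5246 × 4.0486 = 0.2613.
τ(425 nm) = 0.123 × (520/425)⁴ × 4.0486 = 0.123 × 2.2411 × 4.0486 = 1.1160.
T(611)/T(425) = exp(τ_B − τ_A) = exp(0.8548) = 2.3508.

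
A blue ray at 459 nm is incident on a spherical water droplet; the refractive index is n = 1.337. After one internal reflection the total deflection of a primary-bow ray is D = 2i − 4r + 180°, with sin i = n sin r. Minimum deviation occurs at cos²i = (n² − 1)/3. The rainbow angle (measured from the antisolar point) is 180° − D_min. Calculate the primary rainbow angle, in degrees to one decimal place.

cos²i = (1.78757 − 1)/3 = 0.26252; i = arccos(0.51237) = 59.178°.
sin r = sin 59.178°/1.337 = 0.64231; r = 39.964°.
D_min = 2·59.178° − 4·39.964° + 180° = 138.500°.
Rainbow angle = 180° − D_min = 41.500°.

41.5°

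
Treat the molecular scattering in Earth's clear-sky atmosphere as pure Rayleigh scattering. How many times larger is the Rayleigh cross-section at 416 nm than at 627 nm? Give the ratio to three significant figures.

5.16

Rayleigh scattering ∝ λ⁻⁴, so the ratio of coefficients is the inverse fourth power of the wavelength ratio.
σ(416)/σ(627) = (627/416)⁴ = (1.5072)⁴ = 5.161.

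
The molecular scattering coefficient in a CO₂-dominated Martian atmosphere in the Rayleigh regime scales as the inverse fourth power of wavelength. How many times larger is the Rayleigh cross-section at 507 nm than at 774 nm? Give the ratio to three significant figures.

Rayleigh scattering ∝ λ⁻⁴, so the ratio of coefficients is the inverse fourth power of the wavelength ratio.
σ(507)/σ(774) = (774/507)⁴ = (1.5266)⁴ = 5.432.

5.43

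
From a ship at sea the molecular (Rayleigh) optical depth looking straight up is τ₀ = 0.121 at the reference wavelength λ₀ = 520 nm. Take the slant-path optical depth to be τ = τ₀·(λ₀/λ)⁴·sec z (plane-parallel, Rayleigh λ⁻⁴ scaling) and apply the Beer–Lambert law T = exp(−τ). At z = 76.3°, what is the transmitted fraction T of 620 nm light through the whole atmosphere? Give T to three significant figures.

sec 76.3° = 4.2223.
τ = 0.121 × (520/620)⁴ × 4.2223 = 0.121 × 0.4948 × 4.2223 = 0.2528.
T = exp(−0.2528) = 0.7766.

0.777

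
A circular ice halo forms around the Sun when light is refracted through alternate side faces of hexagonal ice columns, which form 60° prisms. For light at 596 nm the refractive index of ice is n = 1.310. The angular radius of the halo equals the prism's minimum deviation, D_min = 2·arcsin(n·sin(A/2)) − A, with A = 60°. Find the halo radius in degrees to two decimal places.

21.84°

n·sin(A/2) = 1.310 × sin 30° = 1.310 × 0.5000 = 0.6550.
D_min = 2·arcsin(0.6550) − 60° = 2 × 40.920° − 60° = 21.839°.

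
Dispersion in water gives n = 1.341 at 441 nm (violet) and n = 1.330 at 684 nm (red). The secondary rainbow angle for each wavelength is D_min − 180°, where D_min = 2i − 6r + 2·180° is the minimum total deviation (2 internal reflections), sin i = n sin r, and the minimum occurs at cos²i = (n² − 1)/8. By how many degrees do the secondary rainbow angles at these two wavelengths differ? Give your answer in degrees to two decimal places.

2.86°

At 441 nm (n = 1.341): cos²i = 0.09979 → i = 71.586°, r = 45.034°, D_min = 232.966°, rainbow angle = 52.966°.
At 684 nm (n = 1.330): cos²i = 0.09611 → i = 71.940°, r = 45.630°, D_min = 230.101°, rainbow angle = 50.101°.
Angular width = |52.966° − 50.101°| = 2.865°.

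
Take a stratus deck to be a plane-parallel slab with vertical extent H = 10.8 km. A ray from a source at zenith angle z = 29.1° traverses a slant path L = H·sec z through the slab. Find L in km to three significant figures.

sec z = 1/cos 29.1° = 1.1445.
L = 10.8 × 1.1445 = 12.360 km.

12.4 km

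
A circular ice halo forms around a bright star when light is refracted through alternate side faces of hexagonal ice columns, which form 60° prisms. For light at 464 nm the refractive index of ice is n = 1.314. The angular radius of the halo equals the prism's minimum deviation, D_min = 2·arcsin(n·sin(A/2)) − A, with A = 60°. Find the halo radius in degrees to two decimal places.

22.14°

n·sin(A/2) = 1.314 × sin 30° = 1.314 × 0.5000 = 0.6570.
D_min = 2·arcsin(0.6570) − 60° = 2 × 41.071° − 60° = 22.143°.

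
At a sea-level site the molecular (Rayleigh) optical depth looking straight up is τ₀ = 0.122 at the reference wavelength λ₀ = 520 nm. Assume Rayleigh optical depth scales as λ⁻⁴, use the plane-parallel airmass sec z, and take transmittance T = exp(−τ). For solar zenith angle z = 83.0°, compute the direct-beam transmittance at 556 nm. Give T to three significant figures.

0.465

sec 83.0° = 8.2055.
τ = 0.122 × (520/556)⁴ × 8.2055 = 0.122 × 0.7651 × 8.2055 = 0.7659.
T = exp(−0.7659) = 0.4649.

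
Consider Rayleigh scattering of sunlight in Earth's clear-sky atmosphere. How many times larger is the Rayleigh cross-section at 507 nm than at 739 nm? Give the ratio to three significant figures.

4.51

Rayleigh scattering ∝ λ⁻⁴, so the ratio of coefficients is the inverse fourth power of the wavelength ratio.
σ(507)/σ(739) = (739/507)⁴ = (1.4576)⁴ = 4.514.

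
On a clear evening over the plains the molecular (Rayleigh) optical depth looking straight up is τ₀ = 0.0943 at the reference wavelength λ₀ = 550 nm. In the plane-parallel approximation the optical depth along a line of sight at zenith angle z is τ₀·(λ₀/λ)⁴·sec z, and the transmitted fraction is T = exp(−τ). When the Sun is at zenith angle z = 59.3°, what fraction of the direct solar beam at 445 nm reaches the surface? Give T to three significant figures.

sec 59.3° = 1.9587.
τ = 0.0943 × (550/445)⁴ × 1.9587 = 0.0943 × 2.3335 × 1.9587 = 0.4310.
T = exp(−0.4310) = 0.6499.

0.650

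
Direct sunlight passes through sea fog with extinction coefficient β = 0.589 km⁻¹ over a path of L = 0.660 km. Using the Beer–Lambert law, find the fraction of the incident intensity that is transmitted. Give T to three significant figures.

0.678

τ = β·L = 0.589 × 0.660 = 0.3887.
T = exp(−0.3887) = 0.6779.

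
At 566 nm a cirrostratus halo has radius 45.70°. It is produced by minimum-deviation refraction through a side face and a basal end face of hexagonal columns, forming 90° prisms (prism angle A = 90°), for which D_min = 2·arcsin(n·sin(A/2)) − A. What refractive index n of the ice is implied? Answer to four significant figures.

1.310

Rearranging: n = sin((D_min + A)/2) / sin(A/2).
(D_min + A)/2 = (45.70° + 90°)/2 = 67.850°.
n = sin 67.850° / sin 45° = 0.9262 / 0.7071 = 1.3098.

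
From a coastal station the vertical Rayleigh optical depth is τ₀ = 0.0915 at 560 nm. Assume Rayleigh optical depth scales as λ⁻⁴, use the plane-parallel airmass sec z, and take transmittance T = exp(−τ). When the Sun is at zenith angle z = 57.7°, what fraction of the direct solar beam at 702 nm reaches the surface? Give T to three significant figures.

sec 57.7° = 1.8714.
τ = 0.0915 × (560/702)⁴ × 1.8714 = 0.0915 × 0.4050 × 1.8714 = 0.0693.
T = exp(−0.0693) = 0.9330.

0.933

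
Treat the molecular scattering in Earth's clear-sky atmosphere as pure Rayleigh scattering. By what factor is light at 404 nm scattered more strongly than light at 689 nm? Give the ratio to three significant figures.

Rayleigh scattering ∝ λ⁻⁴, so the ratio of coefficients is the inverse fourth power of the wavelength ratio.
σ(404)/σ(689) = (689/404)⁴ = (1.7054)⁴ = 8.46.

8.46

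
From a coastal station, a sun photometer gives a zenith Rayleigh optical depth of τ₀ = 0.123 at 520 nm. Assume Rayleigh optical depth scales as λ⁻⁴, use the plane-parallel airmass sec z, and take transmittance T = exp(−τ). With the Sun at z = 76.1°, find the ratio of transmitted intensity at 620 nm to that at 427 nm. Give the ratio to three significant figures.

Airmass: sec 76.1° = 4.1627.
τ(620 nm) = 0.123 × (520/620)⁴ × 4.1627 = 0.123 × 0.4948 × 4.1627 = 0.2534.
τ(427 nm) = 0.123 × (520/427)⁴ × 4.1627 = 0.123 × 2.1994 × 4.1627 = 1.1261.
T(620)/T(427) = exp(τ_B − τ_A) = exp(0.8728) = 2.3935.

2.39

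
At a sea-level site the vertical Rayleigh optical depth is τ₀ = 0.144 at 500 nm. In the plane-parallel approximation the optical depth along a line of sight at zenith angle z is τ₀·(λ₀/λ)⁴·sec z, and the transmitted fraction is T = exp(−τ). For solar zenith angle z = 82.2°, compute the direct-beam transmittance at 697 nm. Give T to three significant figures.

0.755

sec 82.2° = 7.3684.
τ = 0.144 × (500/697)⁴ × 7.3684 = 0.144 × 0.2648 × 7.3684 = 0.2810.
T = exp(−0.2810) = 0.7550.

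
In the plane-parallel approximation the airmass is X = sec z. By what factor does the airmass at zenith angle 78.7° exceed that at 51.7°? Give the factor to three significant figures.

X(78.7°)/X(51.7°) = sec 78.7° / sec 51.7° = cos 51.7° / cos 78.7° = 0.6198/0.1959 = 3.1630.

3.16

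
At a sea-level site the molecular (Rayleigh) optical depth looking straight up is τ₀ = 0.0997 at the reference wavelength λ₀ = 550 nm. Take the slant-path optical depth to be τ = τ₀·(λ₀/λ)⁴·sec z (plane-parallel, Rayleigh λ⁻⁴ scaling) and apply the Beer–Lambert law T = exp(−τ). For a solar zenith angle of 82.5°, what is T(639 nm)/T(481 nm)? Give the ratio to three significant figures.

Airmass: sec 82.5° = 7.6613.
τ(639 nm) = 0.0997 × (550/639)⁴ × 7.6613 = 0.0997 × 0.5488 × 7.6613 = 0.4192.
τ(481 nm) = 0.0997 × (550/481)⁴ × 7.6613 = 0.0997 × 1.7095 × 7.6613 = 1.3058.
T(639)/T(481) = exp(τ_B − τ_A) = exp(0.8866) = 2.4267.

2.43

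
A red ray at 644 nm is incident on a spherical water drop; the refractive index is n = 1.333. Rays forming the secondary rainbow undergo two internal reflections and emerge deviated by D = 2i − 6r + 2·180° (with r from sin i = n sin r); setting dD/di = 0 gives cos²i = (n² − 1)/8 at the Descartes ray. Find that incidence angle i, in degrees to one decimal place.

cos²i = (1.333² − 1)/8 = (1.77689 − 1)/8 = 0.09711.
cos i = 0.31163, so i = 71.843°.

71.8°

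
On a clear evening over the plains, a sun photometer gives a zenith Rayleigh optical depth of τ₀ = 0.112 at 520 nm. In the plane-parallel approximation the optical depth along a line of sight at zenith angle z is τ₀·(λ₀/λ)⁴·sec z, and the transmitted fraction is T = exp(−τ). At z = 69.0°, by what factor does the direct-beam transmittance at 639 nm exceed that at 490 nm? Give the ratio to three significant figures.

Airmass: sec 69.0° = 2.7904.
τ(639 nm) = 0.112 × (520/639)⁴ × 2.7904 = 0.112 × 0.4385 × 2.7904 = 0.1371.
τ(490 nm) = 0.112 × (520/490)⁴ × 2.7904 = 0.112 × 1.2683 × 2.7904 = 0.3964.
T(639)/T(490) = exp(τ_B − τ_A) = exp(0.2593) = 1.2961.

1.30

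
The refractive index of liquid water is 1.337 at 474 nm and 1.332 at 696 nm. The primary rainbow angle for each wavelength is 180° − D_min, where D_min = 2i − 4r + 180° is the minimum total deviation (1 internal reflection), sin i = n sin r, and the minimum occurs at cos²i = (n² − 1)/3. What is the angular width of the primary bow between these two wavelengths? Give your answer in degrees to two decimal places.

At 474 nm (n = 1.337): cos²i = 0.26252 → i = 59.178°, r = 39.964°, D_min = 138.500°, rainbow angle = 41.500°.
At 696 nm (n = 1.332): cos²i = 0.25807 → i = 59.469°, r = 40.290°, D_min = 137.776°, rainbow angle = 42.224°.
Angular width = |41.500° − 42.224°| = 0.724°.

0.72°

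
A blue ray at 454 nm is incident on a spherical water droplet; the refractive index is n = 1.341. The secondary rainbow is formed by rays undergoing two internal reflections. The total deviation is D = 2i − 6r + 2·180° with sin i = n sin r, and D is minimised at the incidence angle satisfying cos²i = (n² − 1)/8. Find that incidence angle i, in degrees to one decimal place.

cos²i = (1.341² − 1)/8 = (1.79828 − 1)/8 = 0.09979.
cos i = 0.31589, so i = 71.586°.

71.6°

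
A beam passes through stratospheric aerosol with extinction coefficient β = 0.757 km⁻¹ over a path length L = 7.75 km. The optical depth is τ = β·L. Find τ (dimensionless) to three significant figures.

τ = β·L = 0.757 × 7.75 = 5.8667.

5.87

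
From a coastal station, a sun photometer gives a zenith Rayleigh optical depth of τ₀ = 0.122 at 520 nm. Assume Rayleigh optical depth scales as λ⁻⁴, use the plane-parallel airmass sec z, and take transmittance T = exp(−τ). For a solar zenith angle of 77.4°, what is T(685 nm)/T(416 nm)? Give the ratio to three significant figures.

3.25

Airmass: sec 77.4° = 4.5841.
τ(685 nm) = 0.122 × (520/685)⁴ × 4.5841 = 0.122 × 0.3321 × 4.5841 = 0.1857.
τ(416 nm) = 0.122 × (520/416)⁴ × 4.5841 = 0.122 × 2.4414 × 4.5841 = 1.3654.
T(685)/T(416) = exp(τ_B − τ_A) = exp(1.1797) = 3.2533.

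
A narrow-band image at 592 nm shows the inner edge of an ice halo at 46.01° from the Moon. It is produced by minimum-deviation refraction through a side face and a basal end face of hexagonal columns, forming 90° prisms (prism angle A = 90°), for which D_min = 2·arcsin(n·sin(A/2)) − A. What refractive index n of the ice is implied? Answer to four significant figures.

Rearranging: n = sin((D_min + A)/2) / sin(A/2).
(D_min + A)/2 = (46.01° + 90°)/2 = 68.005°.
n = sin 68.005° / sin 45° = 0.9272 / 0.7071 = 1.3113.

1.311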